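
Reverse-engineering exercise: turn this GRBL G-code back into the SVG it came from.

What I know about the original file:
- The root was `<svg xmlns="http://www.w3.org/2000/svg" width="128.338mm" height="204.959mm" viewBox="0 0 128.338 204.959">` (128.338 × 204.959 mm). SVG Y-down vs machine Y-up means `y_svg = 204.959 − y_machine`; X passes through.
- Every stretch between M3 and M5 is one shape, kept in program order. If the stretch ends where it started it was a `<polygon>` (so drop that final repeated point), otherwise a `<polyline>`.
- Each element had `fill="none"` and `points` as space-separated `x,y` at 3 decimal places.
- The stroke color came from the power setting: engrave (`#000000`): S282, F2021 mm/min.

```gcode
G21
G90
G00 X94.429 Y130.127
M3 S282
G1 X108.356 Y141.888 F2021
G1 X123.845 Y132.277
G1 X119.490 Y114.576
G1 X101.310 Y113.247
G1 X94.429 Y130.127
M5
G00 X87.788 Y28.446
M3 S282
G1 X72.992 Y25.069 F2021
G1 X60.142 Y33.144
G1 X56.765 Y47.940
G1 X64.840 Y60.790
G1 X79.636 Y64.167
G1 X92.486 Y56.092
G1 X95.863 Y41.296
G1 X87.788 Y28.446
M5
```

Each laser-on run becomes one SVG element. Flip Y back into SVG space with y_svg = 204.959 − y_machine. Every run uses S282, so all elements get stroke `#000000` (engrave).

Run 1: The run returns to its start, so emit a `<polygon>` with points (Y-flipped): 94.429,74.832 108.356,63.071 123.845,72.682 119.490,90.383 101.310,91.712.

Run 2: The run returns to its start, so emit a `<polygon>` with points (Y-flipped): 87.788,176.513 72.992,179.890 60.142,171.815 56.765,157.019 64.840,144.169 79.636,140.792 92.486,148.867 95.863,163.663.

<svg xmlns="http://www.w3.org/2000/svg" width="128.338mm" height="204.959mm" viewBox="0 0 128.338 204.959">
  <polygon points="94.429,74.832 108.356,63.071 123.845,72.682 119.490,90.383 101.310,91.712" fill="none" stroke="#000000"/>
  <polygon points="87.788,176.513 72.992,179.890 60.142,171.815 56.765,157.019 64.840,144.169 79.636,140.792 92.486,148.867 95.863,163.663" fill="none" stroke="#000000"/>
</svg>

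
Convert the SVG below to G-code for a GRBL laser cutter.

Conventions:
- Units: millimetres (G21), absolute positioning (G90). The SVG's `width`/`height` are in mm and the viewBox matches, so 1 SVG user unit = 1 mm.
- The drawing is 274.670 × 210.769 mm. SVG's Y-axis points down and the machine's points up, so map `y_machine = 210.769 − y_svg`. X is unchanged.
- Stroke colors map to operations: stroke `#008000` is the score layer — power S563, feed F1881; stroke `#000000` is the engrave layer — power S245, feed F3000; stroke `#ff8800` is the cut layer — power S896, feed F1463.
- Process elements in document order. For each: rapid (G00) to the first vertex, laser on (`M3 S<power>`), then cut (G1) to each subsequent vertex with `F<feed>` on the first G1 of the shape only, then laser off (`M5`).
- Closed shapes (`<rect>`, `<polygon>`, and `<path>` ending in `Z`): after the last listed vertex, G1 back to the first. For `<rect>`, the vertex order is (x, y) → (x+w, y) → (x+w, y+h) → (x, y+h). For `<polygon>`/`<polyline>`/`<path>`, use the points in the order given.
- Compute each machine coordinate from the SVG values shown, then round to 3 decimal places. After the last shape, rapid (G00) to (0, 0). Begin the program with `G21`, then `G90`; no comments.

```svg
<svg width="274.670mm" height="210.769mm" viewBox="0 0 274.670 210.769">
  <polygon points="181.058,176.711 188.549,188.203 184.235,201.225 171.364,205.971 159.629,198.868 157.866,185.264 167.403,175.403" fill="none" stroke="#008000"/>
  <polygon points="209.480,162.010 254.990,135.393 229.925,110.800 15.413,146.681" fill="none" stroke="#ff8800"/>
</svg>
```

G21
G90
G00 X181.058 Y34.058
M3 S563
G1 X188.549 Y22.566 F1881
G1 X184.235 Y9.544
G1 X171.364 Y4.798
G1 X159.629 Y11.901
G1 X157.866 Y25.505
G1 X167.403 Y35.366
G1 X181.058 Y34.058
M5
G00 X209.480 Y48.759
M3 S896
G1 X254.990 Y75.376 F1463
G1 X229.925 Y99.969
G1 X15.413 Y64.088
G1 X209.480 Y48.759
M5
G00 X0.000 Y0.000

viewBox `0 0 274.670 210.769` with mm width/height → 1 unit = 1 mm. Flip: y_m = 210.769 − y_svg.

**Shape 1** — `<polygon>` regular polygon, stroke `#008000` → score (S563, F1881). Machine vertices: (181.058,34.058) → (188.549,22.566) → (184.235,9.544) → (171.364,4.798) → (159.629,11.901) → (157.866,25.505) → (167.403,35.366) → (181.058,34.058). Closed: final G1 returns to the first vertex.

**Shape 2** — `<polygon>` closed polygon, stroke `#ff8800` → cut (S896, F1463). Machine vertices: (209.480,48.759) → (254.990,75.376) → (229.925,99.969) → (15.413,64.088) → (209.480,48.759). Closed: final G1 returns to the first vertex.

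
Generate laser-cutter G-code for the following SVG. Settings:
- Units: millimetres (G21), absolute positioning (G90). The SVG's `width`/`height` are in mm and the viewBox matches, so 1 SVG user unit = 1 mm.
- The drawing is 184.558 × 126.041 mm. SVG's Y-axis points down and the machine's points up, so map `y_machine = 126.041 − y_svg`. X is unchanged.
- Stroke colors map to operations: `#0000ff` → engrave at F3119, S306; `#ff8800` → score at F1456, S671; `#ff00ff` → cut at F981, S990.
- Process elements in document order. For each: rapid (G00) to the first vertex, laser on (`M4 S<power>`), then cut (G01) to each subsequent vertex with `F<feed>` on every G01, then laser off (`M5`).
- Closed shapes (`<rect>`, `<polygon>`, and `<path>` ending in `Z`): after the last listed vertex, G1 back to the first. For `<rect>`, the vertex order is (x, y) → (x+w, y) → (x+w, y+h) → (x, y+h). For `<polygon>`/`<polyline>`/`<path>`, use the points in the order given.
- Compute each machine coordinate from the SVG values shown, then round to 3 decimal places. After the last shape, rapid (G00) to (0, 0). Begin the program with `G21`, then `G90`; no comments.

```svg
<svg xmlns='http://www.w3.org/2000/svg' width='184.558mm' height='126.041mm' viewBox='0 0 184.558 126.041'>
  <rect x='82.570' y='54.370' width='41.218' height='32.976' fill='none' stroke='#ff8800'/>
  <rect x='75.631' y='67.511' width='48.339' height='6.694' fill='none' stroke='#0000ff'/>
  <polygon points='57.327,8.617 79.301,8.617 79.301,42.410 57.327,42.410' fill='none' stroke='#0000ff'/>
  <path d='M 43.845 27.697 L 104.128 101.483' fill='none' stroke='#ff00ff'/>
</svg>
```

Since the viewBox matches the mm dimensions, user units are millimetres directly. The only transform is the Y-flip y_m = 126.041 − y_svg.

Shape 1 is a rectangle drawn with `<rect>`. Its stroke #ff8800 means score at S671, F1456. After flipping Y the toolpath is (82.570,71.671) → (123.788,71.671) → (123.788,38.695) → (82.570,38.695) → (82.570,71.671), returning to the start.

Shape 2 is a rectangle drawn with `<rect>`. Its stroke #0000ff means engrave at S306, F3119. After flipping Y the toolpath is (75.631,58.530) → (123.970,58.530) → (123.970,51.836) → (75.631,51.836) → (75.631,58.530), returning to the start.

Shape 3 is a rectangle drawn with `<polygon>`. Its stroke #0000ff means engrave at S306, F3119. After flipping Y the toolpath is (57.327,117.424) → (79.301,117.424) → (79.301,83.631) → (57.327,83.631) → (57.327,117.424), returning to the start.

Shape 4 is a line segment drawn with `<path>`. Its stroke #ff00ff means cut at S990, F981. After flipping Y the toolpath is (43.845,98.344) → (104.128,24.558).

G21
G90
G00 X82.570 Y71.671
M4 S671
G01 X123.788 Y71.671 F1456
G01 X123.788 Y38.695 F1456
G01 X82.570 Y38.695 F1456
G01 X82.570 Y71.671 F1456
M5
G00 X75.631 Y58.530
M4 S306
G01 X123.970 Y58.530 F3119
G01 X123.970 Y51.836 F3119
G01 X75.631 Y51.836 F3119
G01 X75.631 Y58.530 F3119
M5
G00 X57.327 Y117.424
M4 S306
G01 X79.301 Y117.424 F3119
G01 X79.301 Y83.631 F3119
G01 X57.327 Y83.631 F3119
G01 X57.327 Y117.424 F3119
M5
G00 X43.845 Y98.344
M4 S990
G01 X104.128 Y24.558 F981
M5
G00 X0.000 Y0.000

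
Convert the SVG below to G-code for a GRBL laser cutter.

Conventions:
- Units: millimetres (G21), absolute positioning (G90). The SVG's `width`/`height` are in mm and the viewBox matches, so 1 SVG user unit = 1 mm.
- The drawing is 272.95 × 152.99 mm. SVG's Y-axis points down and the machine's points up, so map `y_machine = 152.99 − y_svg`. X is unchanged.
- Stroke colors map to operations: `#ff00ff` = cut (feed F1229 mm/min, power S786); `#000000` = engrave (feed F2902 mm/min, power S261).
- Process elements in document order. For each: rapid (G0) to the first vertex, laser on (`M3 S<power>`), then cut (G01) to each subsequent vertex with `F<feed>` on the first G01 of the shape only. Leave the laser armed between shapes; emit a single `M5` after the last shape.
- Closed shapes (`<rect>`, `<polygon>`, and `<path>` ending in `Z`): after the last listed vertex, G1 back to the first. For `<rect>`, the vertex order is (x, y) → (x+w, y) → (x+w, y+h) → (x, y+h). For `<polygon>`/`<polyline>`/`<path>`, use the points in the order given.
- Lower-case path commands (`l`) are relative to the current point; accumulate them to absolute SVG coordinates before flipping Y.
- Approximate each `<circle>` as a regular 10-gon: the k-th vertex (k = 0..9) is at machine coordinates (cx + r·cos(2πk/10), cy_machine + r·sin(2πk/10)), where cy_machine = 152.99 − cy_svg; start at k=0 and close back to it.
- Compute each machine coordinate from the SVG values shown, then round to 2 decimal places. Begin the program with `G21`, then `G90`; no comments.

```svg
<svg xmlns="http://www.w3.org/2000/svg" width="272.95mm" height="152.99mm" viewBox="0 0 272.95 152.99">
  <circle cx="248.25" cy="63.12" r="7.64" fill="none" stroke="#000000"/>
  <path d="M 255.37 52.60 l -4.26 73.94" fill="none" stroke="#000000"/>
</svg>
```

Since the viewBox matches the mm dimensions, user units are millimetres directly. The only transform is the Y-flip y_m = 152.99 − y_svg.

Shape 1 is a circle drawn with `<circle>`. Its stroke #000000 means engrave at S261, F2902. After flipping Y the toolpath is (255.89,89.87) → (254.43,94.36) → (250.61,97.14) → (245.89,97.14) → (242.07,94.36) → (240.61,89.87) → (242.07,85.38) → (245.89,82.60) → (250.61,82.60) → (254.43,85.38) → (255.89,89.87), returning to the start.

Shape 2 is a line segment drawn with `<path>`. Its stroke #000000 means engrave at S261, F2902. After flipping Y the toolpath is (255.37,100.39) → (251.11,26.45).

G21
G90
G0 X255.89 Y89.87
M3 S261
G01 X254.43 Y94.36 F2902
G01 X250.61 Y97.14
G01 X245.89 Y97.14
G01 X242.07 Y94.36
G01 X240.61 Y89.87
G01 X242.07 Y85.38
G01 X245.89 Y82.60
G01 X250.61 Y82.60
G01 X254.43 Y85.38
G01 X255.89 Y89.87
G0 X255.37 Y100.39
M3 S261
G01 X251.11 Y26.45 F2902
M5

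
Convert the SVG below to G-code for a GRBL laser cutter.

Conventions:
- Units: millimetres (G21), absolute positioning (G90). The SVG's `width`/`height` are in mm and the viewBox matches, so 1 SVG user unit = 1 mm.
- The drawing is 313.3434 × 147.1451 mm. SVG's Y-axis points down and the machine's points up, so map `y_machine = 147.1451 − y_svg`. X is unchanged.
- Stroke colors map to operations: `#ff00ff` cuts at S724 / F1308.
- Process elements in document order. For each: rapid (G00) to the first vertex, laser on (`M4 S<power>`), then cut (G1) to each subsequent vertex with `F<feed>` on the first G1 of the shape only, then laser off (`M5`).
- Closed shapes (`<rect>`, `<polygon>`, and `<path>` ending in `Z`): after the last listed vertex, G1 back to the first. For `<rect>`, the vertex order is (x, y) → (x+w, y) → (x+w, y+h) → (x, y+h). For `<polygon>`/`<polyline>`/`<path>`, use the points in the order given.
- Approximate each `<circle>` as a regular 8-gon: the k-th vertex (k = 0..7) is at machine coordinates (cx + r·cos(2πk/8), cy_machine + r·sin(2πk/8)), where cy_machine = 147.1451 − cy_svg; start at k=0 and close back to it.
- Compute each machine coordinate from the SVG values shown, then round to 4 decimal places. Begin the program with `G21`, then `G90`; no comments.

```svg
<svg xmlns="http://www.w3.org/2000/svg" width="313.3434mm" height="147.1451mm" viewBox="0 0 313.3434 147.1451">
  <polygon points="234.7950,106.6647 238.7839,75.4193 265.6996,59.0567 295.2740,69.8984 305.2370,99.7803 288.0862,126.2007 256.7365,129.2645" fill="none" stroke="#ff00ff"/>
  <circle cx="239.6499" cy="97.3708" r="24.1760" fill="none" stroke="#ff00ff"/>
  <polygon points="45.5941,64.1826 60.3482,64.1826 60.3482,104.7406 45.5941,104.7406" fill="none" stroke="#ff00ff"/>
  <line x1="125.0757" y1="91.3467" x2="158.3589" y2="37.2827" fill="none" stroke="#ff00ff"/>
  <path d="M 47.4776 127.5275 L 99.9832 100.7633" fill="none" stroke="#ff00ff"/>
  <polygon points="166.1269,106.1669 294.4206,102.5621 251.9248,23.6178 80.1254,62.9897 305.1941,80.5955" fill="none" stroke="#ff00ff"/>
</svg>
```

1 u = 1 mm; y_m = 147.1451 − y.

[1] `<polygon>` regular polygon, #ff00ff→cut S724 F1308: (234.7950,40.4804) → (238.7839,71.7258) → (265.6996,88.0884) → (295.2740,77.2467) → (305.2370,47.3648) → (288.0862,20.9444) → (256.7365,17.8806) → (234.7950,40.4804) (closed)

[2] `<circle>` circle, #ff00ff→cut S724 F1308: (263.8259,49.7743) → (256.7449,66.8693) → (239.6499,73.9503) → (222.5549,66.8693) → (215.4739,49.7743) → (222.5549,32.6793) → (239.6499,25.5983) → (256.7449,32.6793) → (263.8259,49.7743) (closed)

[3] `<polygon>` rectangle, #ff00ff→cut S724 F1308: (45.5941,82.9625) → (60.3482,82.9625) → (60.3482,42.4045) → (45.5941,42.4045) → (45.5941,82.9625) (closed)

[4] `<line>` line segment, #ff00ff→cut S724 F1308: (125.0757,55.7984) → (158.3589,109.8624)

[5] `<path>` line segment, #ff00ff→cut S724 F1308: (47.4776,19.6176) → (99.9832,46.3818)

[6] `<polygon>` closed polygon, #ff00ff→cut S724 F1308: (166.1269,40.9782) → (294.4206,44.5830) → (251.9248,123.5273) → (80.1254,84.1554) → (305.1941,66.5496) → (166.1269,40.9782) (closed)

G21
G90
G00 X234.7950 Y40.4804
M4 S724
G1 X238.7839 Y71.7258 F1308
G1 X265.6996 Y88.0884
G1 X295.2740 Y77.2467
G1 X305.2370 Y47.3648
G1 X288.0862 Y20.9444
G1 X256.7365 Y17.8806
G1 X234.7950 Y40.4804
M5
G00 X263.8259 Y49.7743
M4 S724
G1 X256.7449 Y66.8693 F1308
G1 X239.6499 Y73.9503
G1 X222.5549 Y66.8693
G1 X215.4739 Y49.7743
G1 X222.5549 Y32.6793
G1 X239.6499 Y25.5983
G1 X256.7449 Y32.6793
G1 X263.8259 Y49.7743
M5
G00 X45.5941 Y82.9625
M4 S724
G1 X60.3482 Y82.9625 F1308
G1 X60.3482 Y42.4045
G1 X45.5941 Y42.4045
G1 X45.5941 Y82.9625
M5
G00 X125.0757 Y55.7984
M4 S724
G1 X158.3589 Y109.8624 F1308
M5
G00 X47.4776 Y19.6176
M4 S724
G1 X99.9832 Y46.3818 F1308
M5
G00 X166.1269 Y40.9782
M4 S724
G1 X294.4206 Y44.5830 F1308
G1 X251.9248 Y123.5273
G1 X80.1254 Y84.1554
G1 X305.1941 Y66.5496
G1 X166.1269 Y40.9782
M5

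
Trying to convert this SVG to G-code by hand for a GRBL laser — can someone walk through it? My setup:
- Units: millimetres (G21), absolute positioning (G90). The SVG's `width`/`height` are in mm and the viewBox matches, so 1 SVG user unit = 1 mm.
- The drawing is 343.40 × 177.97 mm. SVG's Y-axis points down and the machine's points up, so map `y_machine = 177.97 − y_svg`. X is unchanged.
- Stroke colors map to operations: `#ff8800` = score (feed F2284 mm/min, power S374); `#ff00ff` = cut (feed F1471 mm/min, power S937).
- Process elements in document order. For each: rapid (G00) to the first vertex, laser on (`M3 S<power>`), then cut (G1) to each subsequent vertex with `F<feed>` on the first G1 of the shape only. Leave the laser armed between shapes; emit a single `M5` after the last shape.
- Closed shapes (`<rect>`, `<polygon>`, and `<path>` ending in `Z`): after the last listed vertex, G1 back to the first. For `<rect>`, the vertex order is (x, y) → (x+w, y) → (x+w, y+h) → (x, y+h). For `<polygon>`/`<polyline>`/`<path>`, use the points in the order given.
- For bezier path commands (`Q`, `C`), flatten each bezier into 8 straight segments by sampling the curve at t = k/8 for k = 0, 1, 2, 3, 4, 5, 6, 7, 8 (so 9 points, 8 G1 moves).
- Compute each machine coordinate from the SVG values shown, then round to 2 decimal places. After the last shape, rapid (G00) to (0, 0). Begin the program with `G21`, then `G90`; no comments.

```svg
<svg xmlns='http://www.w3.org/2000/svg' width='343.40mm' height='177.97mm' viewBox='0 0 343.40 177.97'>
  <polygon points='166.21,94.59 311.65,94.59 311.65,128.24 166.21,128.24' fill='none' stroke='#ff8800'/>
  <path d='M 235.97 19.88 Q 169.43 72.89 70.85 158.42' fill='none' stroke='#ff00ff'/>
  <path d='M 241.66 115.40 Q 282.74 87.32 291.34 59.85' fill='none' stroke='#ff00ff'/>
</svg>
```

G21
G90
G00 X166.21 Y83.38
M3 S374
G1 X311.65 Y83.38 F2284
G1 X311.65 Y49.73
G1 X166.21 Y49.73
G1 X166.21 Y83.38
G00 X235.97 Y158.09
M3 S937
G1 X218.83 Y144.33 F1471
G1 X200.70 Y129.55
G1 X181.56 Y113.76
G1 X161.42 Y96.95
G1 X140.28 Y79.12
G1 X118.14 Y60.28
G1 X94.99 Y40.42
G1 X70.85 Y19.55
G00 X241.66 Y62.57
M3 S937
G1 X251.42 Y69.58 F1471
G1 X260.17 Y76.57
G1 X267.90 Y83.54
G1 X274.62 Y90.50
G1 X280.32 Y97.43
G1 X285.01 Y104.35
G1 X288.68 Y111.24
G1 X291.34 Y118.12
M5
G00 X0.00 Y0.00

viewBox `0 0 343.40 177.97` with mm width/height → 1 unit = 1 mm. Flip: y_m = 177.97 − y_svg.

**Shape 1** — `<polygon>` rectangle, stroke `#ff8800` → score (S374, F2284). Machine vertices: (166.21,83.38) → (311.65,83.38) → (311.65,49.73) → (166.21,49.73) → (166.21,83.38). Closed: final G1 returns to the first vertex.

**Shape 2** — `<path>` quadratic bezier, stroke `#ff00ff` → cut (S937, F1471). Control points (SVG): P0=(235.97,19.88), P1=(169.43,72.89), P2=(70.85,158.42); sampled at t=k/8. Machine vertices: (235.97,158.09) → (218.83,144.33) → (200.70,129.55) → (181.56,113.76) → (161.42,96.95) → (140.28,79.12) → (118.14,60.28) → (94.99,40.42) → (70.85,19.55). Open path.

**Shape 3** — `<path>` quadratic bezier, stroke `#ff00ff` → cut (S937, F1471). Control points (SVG): P0=(241.66,115.40), P1=(282.74,87.32), P2=(291.34,59.85); sampled at t=k/8. Machine vertices: (241.66,62.57) → (251.42,69.58) → (260.17,76.57) → (267.90,83.54) → (274.62,90.50) → (280.32,97.43) → (285.01,104.35) → (288.68,111.24) → (291.34,118.12). Open path.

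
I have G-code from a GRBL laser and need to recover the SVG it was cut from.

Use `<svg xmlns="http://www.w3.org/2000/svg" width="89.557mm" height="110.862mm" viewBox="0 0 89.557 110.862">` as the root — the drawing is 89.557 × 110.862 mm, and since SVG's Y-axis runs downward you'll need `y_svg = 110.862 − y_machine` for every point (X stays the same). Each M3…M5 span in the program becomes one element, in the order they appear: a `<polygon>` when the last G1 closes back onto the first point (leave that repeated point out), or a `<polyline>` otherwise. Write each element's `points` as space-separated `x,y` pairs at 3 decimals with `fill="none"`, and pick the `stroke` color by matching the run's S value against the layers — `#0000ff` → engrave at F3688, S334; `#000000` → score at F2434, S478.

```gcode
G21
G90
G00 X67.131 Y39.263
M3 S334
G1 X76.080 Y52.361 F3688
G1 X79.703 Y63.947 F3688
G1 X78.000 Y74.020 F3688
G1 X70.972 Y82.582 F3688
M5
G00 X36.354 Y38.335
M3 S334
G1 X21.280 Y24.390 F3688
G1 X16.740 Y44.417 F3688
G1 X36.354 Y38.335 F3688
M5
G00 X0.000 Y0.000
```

<svg xmlns="http://www.w3.org/2000/svg" width="89.557mm" height="110.862mm" viewBox="0 0 89.557 110.862">
  <polyline points="67.131,71.599 76.080,58.501 79.703,46.915 78.000,36.842 70.972,28.280" fill="none" stroke="#0000ff"/>
  <polygon points="36.354,72.527 21.280,86.472 16.740,66.445" fill="none" stroke="#0000ff"/>
</svg>

y_svg = 110.862 − y_m. Every run uses S334, so all elements get stroke `#0000ff` (engrave).

[1] open run; points: 67.131,71.599 76.080,58.501 79.703,46.915 78.000,36.842 70.972,28.280

[2] closed run; points: 36.354,72.527 21.280,86.472 16.740,66.445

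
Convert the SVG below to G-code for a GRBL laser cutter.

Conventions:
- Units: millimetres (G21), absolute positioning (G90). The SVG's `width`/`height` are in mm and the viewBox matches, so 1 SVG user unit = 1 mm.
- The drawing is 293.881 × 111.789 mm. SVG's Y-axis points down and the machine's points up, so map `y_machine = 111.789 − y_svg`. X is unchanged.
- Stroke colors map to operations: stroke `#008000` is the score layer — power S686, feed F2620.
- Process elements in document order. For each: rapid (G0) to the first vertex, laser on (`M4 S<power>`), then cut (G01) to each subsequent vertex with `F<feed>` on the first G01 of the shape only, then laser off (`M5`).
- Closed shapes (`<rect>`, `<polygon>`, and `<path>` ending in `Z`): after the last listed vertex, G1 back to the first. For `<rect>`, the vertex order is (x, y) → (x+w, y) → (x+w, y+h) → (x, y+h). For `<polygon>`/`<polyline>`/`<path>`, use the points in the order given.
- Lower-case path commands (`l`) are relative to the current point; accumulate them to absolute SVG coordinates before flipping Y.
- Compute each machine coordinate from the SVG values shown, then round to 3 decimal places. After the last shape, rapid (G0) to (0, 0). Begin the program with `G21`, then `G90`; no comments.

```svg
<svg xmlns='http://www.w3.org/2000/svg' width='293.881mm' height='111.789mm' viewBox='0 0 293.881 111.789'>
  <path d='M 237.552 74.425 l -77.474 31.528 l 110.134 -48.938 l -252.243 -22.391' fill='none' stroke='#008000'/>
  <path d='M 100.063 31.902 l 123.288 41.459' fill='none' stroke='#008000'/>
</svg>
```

Since the viewBox matches the mm dimensions, user units are millimetres directly. The only transform is the Y-flip y_m = 111.789 − y_svg.

Shape 1 is a open polyline drawn with `<path>`. Its stroke #008000 means score at S686, F2620. After flipping Y the toolpath is (237.552,37.364) → (160.078,5.836) → (270.212,54.774) → (17.969,77.165).

Shape 2 is a line segment drawn with `<path>`. Its stroke #008000 means score at S686, F2620. After flipping Y the toolpath is (100.063,79.887) → (223.351,38.428).

G21
G90
G0 X237.552 Y37.364
M4 S686
G01 X160.078 Y5.836 F2620
G01 X270.212 Y54.774
G01 X17.969 Y77.165
M5
G0 X100.063 Y79.887
M4 S686
G01 X223.351 Y38.428 F2620
M5
G0 X0.000 Y0.000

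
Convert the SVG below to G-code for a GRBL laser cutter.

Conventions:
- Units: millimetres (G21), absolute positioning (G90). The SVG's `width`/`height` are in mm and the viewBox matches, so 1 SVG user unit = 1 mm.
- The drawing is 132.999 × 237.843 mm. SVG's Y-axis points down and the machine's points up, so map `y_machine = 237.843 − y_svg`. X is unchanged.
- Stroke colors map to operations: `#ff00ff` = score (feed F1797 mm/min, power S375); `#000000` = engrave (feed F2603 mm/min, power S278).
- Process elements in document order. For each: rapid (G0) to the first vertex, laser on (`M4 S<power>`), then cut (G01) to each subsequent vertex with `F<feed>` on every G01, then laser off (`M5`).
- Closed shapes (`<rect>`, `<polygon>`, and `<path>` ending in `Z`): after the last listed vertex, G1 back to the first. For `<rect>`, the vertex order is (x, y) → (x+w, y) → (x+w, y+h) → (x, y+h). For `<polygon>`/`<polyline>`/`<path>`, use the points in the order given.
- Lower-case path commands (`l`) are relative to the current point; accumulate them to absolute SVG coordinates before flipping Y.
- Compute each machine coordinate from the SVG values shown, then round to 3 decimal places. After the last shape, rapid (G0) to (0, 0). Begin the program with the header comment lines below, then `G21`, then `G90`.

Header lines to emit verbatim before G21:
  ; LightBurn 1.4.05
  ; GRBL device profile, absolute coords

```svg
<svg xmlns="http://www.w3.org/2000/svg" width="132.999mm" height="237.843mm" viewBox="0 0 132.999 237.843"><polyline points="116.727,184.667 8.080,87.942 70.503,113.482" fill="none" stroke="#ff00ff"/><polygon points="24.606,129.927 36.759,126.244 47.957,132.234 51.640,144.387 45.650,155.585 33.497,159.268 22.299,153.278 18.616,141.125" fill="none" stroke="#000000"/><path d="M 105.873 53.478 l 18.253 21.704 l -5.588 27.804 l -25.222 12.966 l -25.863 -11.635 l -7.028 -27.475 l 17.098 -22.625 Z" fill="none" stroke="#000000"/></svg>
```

; LightBurn 1.4.05
; GRBL device profile, absolute coords
G21
G90
G0 X116.727 Y53.176
M4 S375
G01 X8.080 Y149.901 F1797
G01 X70.503 Y124.361 F1797
M5
G0 X24.606 Y107.916
M4 S278
G01 X36.759 Y111.599 F2603
G01 X47.957 Y105.609 F2603
G01 X51.640 Y93.456 F2603
G01 X45.650 Y82.258 F2603
G01 X33.497 Y78.575 F2603
G01 X22.299 Y84.565 F2603
G01 X18.616 Y96.718 F2603
G01 X24.606 Y107.916 F2603
M5
G0 X105.873 Y184.365
M4 S278
G01 X124.126 Y162.661 F2603
G01 X118.538 Y134.857 F2603
G01 X93.316 Y121.891 F2603
G01 X67.453 Y133.526 F2603
G01 X60.425 Y161.001 F2603
G01 X77.523 Y183.626 F2603
G01 X105.873 Y184.365 F2603
M5
G0 X0.000 Y0.000

1 u = 1 mm; y_m = 237.843 − y.

[1] `<polyline>` open polyline, #ff00ff→score S375 F1797: (116.727,53.176) → (8.080,149.901) → (70.503,124.361)

[2] `<polygon>` regular polygon, #000000→engrave S278 F2603: (24.606,107.916) → (36.759,111.599) → (47.957,105.609) → (51.640,93.456) → (45.650,82.258) → (33.497,78.575) → (22.299,84.565) → (18.616,96.718) → (24.606,107.916) (closed)

[3] `<path>` regular polygon, #000000→engrave S278 F2603: (105.873,184.365) → (124.126,162.661) → (118.538,134.857) → (93.316,121.891) → (67.453,133.526) → (60.425,161.001) → (77.523,183.626) → (105.873,184.365) (closed)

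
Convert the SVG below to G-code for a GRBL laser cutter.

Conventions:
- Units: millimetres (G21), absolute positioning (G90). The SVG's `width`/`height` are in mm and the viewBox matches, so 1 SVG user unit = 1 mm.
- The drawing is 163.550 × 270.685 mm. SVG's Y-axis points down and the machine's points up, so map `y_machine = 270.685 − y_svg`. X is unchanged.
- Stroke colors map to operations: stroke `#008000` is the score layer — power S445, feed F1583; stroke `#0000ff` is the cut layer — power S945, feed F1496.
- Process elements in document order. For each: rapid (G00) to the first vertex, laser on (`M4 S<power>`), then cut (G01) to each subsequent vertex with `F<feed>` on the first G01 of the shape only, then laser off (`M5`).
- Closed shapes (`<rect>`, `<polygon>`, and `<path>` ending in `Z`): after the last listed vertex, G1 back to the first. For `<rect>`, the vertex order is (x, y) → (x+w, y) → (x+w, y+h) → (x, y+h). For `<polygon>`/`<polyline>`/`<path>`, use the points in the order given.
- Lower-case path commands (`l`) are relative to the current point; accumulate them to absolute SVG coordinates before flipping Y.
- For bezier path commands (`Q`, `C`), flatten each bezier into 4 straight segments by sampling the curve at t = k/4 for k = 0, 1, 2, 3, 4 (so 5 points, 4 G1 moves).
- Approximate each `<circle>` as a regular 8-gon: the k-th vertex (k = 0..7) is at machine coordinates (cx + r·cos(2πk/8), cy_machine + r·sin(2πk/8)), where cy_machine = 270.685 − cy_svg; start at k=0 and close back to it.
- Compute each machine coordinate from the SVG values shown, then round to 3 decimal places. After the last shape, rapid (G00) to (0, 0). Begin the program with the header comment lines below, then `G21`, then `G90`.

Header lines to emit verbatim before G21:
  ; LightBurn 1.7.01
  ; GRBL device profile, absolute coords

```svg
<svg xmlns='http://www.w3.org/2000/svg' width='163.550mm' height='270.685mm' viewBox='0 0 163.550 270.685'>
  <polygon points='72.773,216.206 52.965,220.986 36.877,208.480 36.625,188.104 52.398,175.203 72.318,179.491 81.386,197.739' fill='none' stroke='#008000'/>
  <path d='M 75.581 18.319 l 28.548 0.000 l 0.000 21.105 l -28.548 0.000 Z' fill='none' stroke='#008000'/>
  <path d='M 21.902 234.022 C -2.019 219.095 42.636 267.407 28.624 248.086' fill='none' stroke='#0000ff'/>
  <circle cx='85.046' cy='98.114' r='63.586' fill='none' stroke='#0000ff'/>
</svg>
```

; LightBurn 1.7.01
; GRBL device profile, absolute coords
G21
G90
G00 X72.773 Y54.479
M4 S445
G01 X52.965 Y49.699 F1583
G01 X36.877 Y62.205
G01 X36.625 Y82.581
G01 X52.398 Y95.482
G01 X72.318 Y91.194
G01 X81.386 Y72.946
G01 X72.773 Y54.479
M5
G00 X75.581 Y252.366
M4 S445
G01 X104.129 Y252.366 F1583
G01 X104.129 Y231.261
G01 X75.581 Y231.261
G01 X75.581 Y252.366
M5
G00 X21.902 Y36.663
M4 S945
G01 X14.831 Y38.046 F1496
G01 X21.547 Y27.983
G01 X30.121 Y18.745
G01 X28.624 Y22.599
M5
G00 X148.632 Y172.571
M4 S945
G01 X130.008 Y217.533 F1496
G01 X85.046 Y236.157
G01 X40.084 Y217.533
G01 X21.460 Y172.571
G01 X40.084 Y127.609
G01 X85.046 Y108.985
G01 X130.008 Y127.609
G01 X148.632 Y172.571
M5
G00 X0.000 Y0.000

viewBox `0 0 163.550 270.685` with mm width/height → 1 unit = 1 mm. Flip: y_m = 270.685 − y_svg.

**Shape 1** — `<polygon>` regular polygon, stroke `#008000` → score (S445, F1583). Machine vertices: (72.773,54.479) → (52.965,49.699) → (36.877,62.205) → (36.625,82.581) → (52.398,95.482) → (72.318,91.194) → (81.386,72.946) → (72.773,54.479). Closed: final G1 returns to the first vertex.

**Shape 2** — `<path>` rectangle, stroke `#008000` → score (S445, F1583). Machine vertices: (75.581,252.366) → (104.129,252.366) → (104.129,231.261) → (75.581,231.261) → (75.581,252.366). Closed: final G1 returns to the first vertex.

**Shape 3** — `<path>` cubic bezier, stroke `#0000ff` → cut (S945, F1496). Control points (SVG): P0=(21.902,234.022), P1=(-2.019,219.095), P2=(42.636,267.407), P3=(28.624,248.086); sampled at t=k/4. Machine vertices: (21.902,36.663) → (14.831,38.046) → (21.547,27.983) → (30.121,18.745) → (28.624,22.599). Open path.

**Shape 4** — `<circle>` circle, stroke `#0000ff` → cut (S945, F1496). Machine vertices: (148.632,172.571) → (130.008,217.533) → (85.046,236.157) → (40.084,217.533) → (21.460,172.571) → (40.084,127.609) → (85.046,108.985) → (130.008,127.609) → (148.632,172.571). Closed: final G1 returns to the first vertex.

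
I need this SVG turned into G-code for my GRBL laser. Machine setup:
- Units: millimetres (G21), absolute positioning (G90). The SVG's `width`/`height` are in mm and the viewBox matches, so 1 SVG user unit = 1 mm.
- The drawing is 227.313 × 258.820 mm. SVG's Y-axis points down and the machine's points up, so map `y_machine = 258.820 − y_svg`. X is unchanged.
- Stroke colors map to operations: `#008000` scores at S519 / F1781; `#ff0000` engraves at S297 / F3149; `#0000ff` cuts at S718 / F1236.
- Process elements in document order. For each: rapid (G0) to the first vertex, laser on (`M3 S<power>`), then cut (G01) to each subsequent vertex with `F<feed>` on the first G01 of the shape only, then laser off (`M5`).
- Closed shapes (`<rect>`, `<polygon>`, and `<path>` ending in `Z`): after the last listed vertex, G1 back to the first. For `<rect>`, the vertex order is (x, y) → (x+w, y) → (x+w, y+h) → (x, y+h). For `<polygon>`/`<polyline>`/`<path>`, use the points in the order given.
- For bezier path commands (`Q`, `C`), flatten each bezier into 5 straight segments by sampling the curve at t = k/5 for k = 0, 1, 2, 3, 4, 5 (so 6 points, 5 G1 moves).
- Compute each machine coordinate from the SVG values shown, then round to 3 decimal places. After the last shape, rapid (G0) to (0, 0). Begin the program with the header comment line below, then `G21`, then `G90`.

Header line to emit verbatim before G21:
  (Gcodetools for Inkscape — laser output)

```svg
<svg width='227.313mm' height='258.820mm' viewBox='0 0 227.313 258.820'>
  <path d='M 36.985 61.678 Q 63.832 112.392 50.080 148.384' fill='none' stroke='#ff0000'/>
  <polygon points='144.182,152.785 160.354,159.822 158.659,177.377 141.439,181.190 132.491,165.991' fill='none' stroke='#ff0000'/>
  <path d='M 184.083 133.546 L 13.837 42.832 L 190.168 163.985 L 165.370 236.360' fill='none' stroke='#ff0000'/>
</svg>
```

(Gcodetools for Inkscape — laser output)
G21
G90
G0 X36.985 Y197.142
M3 S297
G01 X46.100 Y177.445 F3149
G01 X51.967 Y158.926
G01 X54.586 Y141.585
G01 X53.957 Y125.422
G01 X50.080 Y110.436
M5
G0 X144.182 Y106.035
M3 S297
G01 X160.354 Y98.998 F3149
G01 X158.659 Y81.443
G01 X141.439 Y77.630
G01 X132.491 Y92.829
G01 X144.182 Y106.035
M5
G0 X184.083 Y125.274
M3 S297
G01 X13.837 Y215.988 F3149
G01 X190.168 Y94.835
G01 X165.370 Y22.460
M5
G0 X0.000 Y0.000

Since the viewBox matches the mm dimensions, user units are millimetres directly. The only transform is the Y-flip y_m = 258.820 − y_svg.

Shape 1 is a quadratic bezier drawn with `<path>`. Its stroke #ff0000 means engrave at S297, F3149. After flipping Y the toolpath is (36.985,197.142) → (46.100,177.445) → (51.967,158.926) → (54.586,141.585) → (53.957,125.422) → (50.080,110.436).

Shape 2 is a regular polygon drawn with `<polygon>`. Its stroke #ff0000 means engrave at S297, F3149. After flipping Y the toolpath is (144.182,106.035) → (160.354,98.998) → (158.659,81.443) → (141.439,77.630) → (132.491,92.829) → (144.182,106.035), returning to the start.

Shape 3 is a open polyline drawn with `<path>`. Its stroke #ff0000 means engrave at S297, F3149. After flipping Y the toolpath is (184.083,125.274) → (13.837,215.988) → (190.168,94.835) → (165.370,22.460).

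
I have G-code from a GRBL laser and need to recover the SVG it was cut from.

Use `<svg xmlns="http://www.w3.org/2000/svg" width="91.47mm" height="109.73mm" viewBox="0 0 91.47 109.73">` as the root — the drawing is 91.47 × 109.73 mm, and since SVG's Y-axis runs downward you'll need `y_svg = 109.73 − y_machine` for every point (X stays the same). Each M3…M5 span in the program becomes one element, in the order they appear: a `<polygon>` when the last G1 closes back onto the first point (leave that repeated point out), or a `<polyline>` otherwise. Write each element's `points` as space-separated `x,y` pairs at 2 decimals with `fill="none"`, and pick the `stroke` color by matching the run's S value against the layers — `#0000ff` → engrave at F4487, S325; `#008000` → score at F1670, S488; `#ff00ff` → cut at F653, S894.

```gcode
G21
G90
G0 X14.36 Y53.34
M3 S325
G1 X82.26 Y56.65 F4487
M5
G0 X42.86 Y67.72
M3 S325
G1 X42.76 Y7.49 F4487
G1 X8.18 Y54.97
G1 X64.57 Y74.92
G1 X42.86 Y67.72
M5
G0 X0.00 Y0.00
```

Each laser-on run becomes one SVG element. Flip Y back into SVG space with y_svg = 109.73 − y_machine. Every run uses S325, so all elements get stroke `#0000ff` (engrave).

Run 1: The run is open, so emit a `<polyline>` with points (Y-flipped): 14.36,56.39 82.26,53.08.

Run 2: The run returns to its start, so emit a `<polygon>` with points (Y-flipped): 42.86,42.01 42.76,102.24 8.18,54.76 64.57,34.81.

<svg xmlns="http://www.w3.org/2000/svg" width="91.47mm" height="109.73mm" viewBox="0 0 91.47 109.73">
  <polyline points="14.36,56.39 82.26,53.08" fill="none" stroke="#0000ff"/>
  <polygon points="42.86,42.01 42.76,102.24 8.18,54.76 64.57,34.81" fill="none" stroke="#0000ff"/>
</svg>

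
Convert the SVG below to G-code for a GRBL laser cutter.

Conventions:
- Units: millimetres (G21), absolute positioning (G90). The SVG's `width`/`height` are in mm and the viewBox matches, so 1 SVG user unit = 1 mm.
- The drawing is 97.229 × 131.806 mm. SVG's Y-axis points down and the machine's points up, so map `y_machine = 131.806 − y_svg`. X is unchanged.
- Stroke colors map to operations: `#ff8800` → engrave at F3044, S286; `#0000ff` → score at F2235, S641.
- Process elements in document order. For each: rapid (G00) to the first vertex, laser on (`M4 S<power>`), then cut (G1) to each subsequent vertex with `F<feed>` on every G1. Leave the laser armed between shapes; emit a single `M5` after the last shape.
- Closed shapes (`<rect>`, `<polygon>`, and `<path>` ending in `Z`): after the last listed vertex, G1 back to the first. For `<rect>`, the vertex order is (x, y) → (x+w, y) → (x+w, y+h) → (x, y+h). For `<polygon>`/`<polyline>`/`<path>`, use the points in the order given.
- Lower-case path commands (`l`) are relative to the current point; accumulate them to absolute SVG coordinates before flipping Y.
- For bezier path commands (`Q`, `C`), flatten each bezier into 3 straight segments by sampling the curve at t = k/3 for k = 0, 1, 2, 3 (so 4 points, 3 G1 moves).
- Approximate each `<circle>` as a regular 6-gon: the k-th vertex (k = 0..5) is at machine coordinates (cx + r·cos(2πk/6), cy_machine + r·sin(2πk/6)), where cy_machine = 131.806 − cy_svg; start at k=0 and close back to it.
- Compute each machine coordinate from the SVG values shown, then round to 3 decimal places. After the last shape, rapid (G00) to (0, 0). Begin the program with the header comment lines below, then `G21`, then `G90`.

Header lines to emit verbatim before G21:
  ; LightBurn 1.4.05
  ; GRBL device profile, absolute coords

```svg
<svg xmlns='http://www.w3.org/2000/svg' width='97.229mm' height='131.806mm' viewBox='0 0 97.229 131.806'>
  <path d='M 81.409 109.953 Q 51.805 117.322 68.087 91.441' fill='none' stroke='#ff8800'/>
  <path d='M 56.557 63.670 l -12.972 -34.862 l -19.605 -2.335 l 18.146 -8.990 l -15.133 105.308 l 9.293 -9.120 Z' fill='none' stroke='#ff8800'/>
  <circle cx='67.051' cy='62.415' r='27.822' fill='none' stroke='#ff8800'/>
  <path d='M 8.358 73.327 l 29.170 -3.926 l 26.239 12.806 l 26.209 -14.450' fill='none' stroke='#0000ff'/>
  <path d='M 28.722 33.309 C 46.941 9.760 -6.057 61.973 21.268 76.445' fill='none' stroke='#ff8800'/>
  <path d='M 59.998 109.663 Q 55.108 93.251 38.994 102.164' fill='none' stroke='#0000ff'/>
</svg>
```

; LightBurn 1.4.05
; GRBL device profile, absolute coords
G21
G90
G00 X81.409 Y21.853
M4 S286
G1 X66.771 Y20.635 F3044
G1 X62.331 Y26.805 F3044
G1 X68.087 Y40.365 F3044
G00 X56.557 Y68.136
M4 S286
G1 X43.585 Y102.998 F3044
G1 X23.980 Y105.333 F3044
G1 X42.126 Y114.323 F3044
G1 X26.993 Y9.015 F3044
G1 X36.286 Y18.135 F3044
G1 X56.557 Y68.136 F3044
G00 X94.873 Y69.391
M4 S286
G1 X80.962 Y93.486 F3044
G1 X53.140 Y93.486 F3044
G1 X39.229 Y69.391 F3044
G1 X53.140 Y45.296 F3044
G1 X80.962 Y45.296 F3044
G1 X94.873 Y69.391 F3044
G00 X8.358 Y58.479
M4 S641
G1 X37.528 Y62.405 F2235
G1 X63.767 Y49.599 F2235
G1 X89.976 Y64.049 F2235
G00 X28.722 Y98.497
M4 S286
G1 X28.815 Y100.996 F3044
G1 X15.105 Y78.210 F3044
G1 X21.268 Y55.361 F3044
G00 X59.998 Y22.143
M4 S641
G1 X55.491 Y30.270 F2235
G1 X48.490 Y32.770 F2235
G1 X38.994 Y29.642 F2235
M5
G00 X0.000 Y0.000

viewBox `0 0 97.229 131.806` with mm width/height → 1 unit = 1 mm. Flip: y_m = 131.806 − y_svg.

**Shape 1** — `<path>` quadratic bezier, stroke `#ff8800` → engrave (S286, F3044). Control points (SVG): P0=(81.409,109.953), P1=(51.805,117.322), P2=(68.087,91.441); sampled at t=k/3. Machine vertices: (81.409,21.853) → (66.771,20.635) → (62.331,26.805) → (68.087,40.365). Open path.

**Shape 2** — `<path>` closed polygon, stroke `#ff8800` → engrave (S286, F3044). Machine vertices: (56.557,68.136) → (43.585,102.998) → (23.980,105.333) → (42.126,114.323) → (26.993,9.015) → (36.286,18.135) → (56.557,68.136). Closed: final G1 returns to the first vertex.

**Shape 3** — `<circle>` circle, stroke `#ff8800` → engrave (S286, F3044). Machine vertices: (94.873,69.391) → (80.962,93.486) → (53.140,93.486) → (39.229,69.391) → (53.140,45.296) → (80.962,45.296) → (94.873,69.391). Closed: final G1 returns to the first vertex.

**Shape 4** — `<path>` open polyline, stroke `#0000ff` → score (S641, F2235). Machine vertices: (8.358,58.479) → (37.528,62.405) → (63.767,49.599) → (89.976,64.049). Open path.

**Shape 5** — `<path>` cubic bezier, stroke `#ff8800` → engrave (S286, F3044). Control points (SVG): P0=(28.722,33.309), P1=(46.941,9.760), P2=(-6.057,61.973), P3=(21.268,76.445); sampled at t=k/3. Machine vertices: (28.722,98.497) → (28.815,100.996) → (15.105,78.210) → (21.268,55.361). Open path.

**Shape 6** — `<path>` quadratic bezier, stroke `#0000ff` → score (S641, F2235). Control points (SVG): P0=(59.998,109.663), P1=(55.108,93.251), P2=(38.994,102.164); sampled at t=k/3. Machine vertices: (59.998,22.143) → (55.491,30.270) → (48.490,32.770) → (38.994,29.642). Open path.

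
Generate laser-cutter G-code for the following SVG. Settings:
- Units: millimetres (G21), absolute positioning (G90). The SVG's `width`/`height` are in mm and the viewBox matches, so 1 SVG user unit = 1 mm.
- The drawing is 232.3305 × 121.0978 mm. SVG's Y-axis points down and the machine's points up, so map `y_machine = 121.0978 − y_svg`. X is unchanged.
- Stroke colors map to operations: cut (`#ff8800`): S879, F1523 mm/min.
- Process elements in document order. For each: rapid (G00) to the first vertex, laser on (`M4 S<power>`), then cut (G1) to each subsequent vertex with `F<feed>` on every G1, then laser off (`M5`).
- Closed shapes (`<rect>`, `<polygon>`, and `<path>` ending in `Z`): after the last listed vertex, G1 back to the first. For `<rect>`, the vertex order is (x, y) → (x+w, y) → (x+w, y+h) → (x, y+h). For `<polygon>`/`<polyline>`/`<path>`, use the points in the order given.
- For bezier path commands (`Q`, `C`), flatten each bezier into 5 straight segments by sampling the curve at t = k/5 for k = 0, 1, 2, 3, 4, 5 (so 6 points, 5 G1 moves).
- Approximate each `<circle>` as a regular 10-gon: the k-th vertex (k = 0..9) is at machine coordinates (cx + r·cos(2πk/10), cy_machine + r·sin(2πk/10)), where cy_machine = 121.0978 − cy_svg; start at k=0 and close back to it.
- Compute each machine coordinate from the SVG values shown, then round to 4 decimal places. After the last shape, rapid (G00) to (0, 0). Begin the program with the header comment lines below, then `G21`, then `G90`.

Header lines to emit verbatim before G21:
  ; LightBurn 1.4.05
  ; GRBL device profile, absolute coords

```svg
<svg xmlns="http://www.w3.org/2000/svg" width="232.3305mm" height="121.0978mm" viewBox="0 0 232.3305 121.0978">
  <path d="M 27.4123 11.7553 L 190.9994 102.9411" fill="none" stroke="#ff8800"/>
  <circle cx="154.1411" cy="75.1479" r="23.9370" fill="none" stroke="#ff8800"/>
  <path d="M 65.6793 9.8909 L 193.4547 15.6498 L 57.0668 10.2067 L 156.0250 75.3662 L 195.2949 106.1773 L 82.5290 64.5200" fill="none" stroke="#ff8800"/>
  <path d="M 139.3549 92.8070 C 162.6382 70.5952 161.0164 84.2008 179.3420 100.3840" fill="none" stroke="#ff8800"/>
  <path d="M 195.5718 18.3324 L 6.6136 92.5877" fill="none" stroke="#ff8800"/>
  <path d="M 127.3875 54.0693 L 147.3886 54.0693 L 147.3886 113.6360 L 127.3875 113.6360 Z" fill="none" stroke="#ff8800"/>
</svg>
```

viewBox `0 0 232.3305 121.0978` with mm width/height → 1 unit = 1 mm. Flip: y_m = 121.0978 − y_svg.

**Shape 1** — `<path>` line segment, stroke `#ff8800` → cut (S879, F1523). Machine vertices: (27.4123,109.3425) → (190.9994,18.1567). Open path.

**Shape 2** — `<circle>` circle, stroke `#ff8800` → cut (S879, F1523). Machine vertices: (178.0781,45.9499) → (173.5065,60.0197) → (161.5380,68.7153) → (146.7442,68.7153) → (134.7757,60.0197) → (130.2041,45.9499) → (134.7757,31.8801) → (146.7442,23.1845) → (161.5380,23.1845) → (173.5065,31.8801) → (178.0781,45.9499). Closed: final G1 returns to the first vertex.

**Shape 3** — `<path>` open polyline, stroke `#ff8800` → cut (S879, F1523). Machine vertices: (65.6793,111.2069) → (193.4547,105.4480) → (57.0668,110.8911) → (156.0250,45.7316) → (195.2949,14.9205) → (82.5290,56.5778). Open path.

**Shape 4** — `<path>` cubic bezier, stroke `#ff8800` → cut (S879, F1523). Control points (SVG): P0=(139.3549,92.8070), P1=(162.6382,70.5952), P2=(161.0164,84.2008), P3=(179.3420,100.3840); sampled at t=k/5. Machine vertices: (139.3549,28.2908) → (150.6951,37.5857) → (158.2110,39.8800) → (164.0555,36.7690) → (170.3815,29.8485) → (179.3420,20.7138). Open path.

**Shape 5** — `<path>` line segment, stroke `#ff8800` → cut (S879, F1523). Machine vertices: (195.5718,102.7654) → (6.6136,28.5101). Open path.

**Shape 6** — `<path>` rectangle, stroke `#ff8800` → cut (S879, F1523). Machine vertices: (127.3875,67.0285) → (147.3886,67.0285) → (147.3886,7.4618) → (127.3875,7.4618) → (127.3875,67.0285). Closed: final G1 returns to the first vertex.

; LightBurn 1.4.05
; GRBL device profile, absolute coords
G21
G90
G00 X27.4123 Y109.3425
M4 S879
G1 X190.9994 Y18.1567 F1523
M5
G00 X178.0781 Y45.9499
M4 S879
G1 X173.5065 Y60.0197 F1523
G1 X161.5380 Y68.7153 F1523
G1 X146.7442 Y68.7153 F1523
G1 X134.7757 Y60.0197 F1523
G1 X130.2041 Y45.9499 F1523
G1 X134.7757 Y31.8801 F1523
G1 X146.7442 Y23.1845 F1523
G1 X161.5380 Y23.1845 F1523
G1 X173.5065 Y31.8801 F1523
G1 X178.0781 Y45.9499 F1523
M5
G00 X65.6793 Y111.2069
M4 S879
G1 X193.4547 Y105.4480 F1523
G1 X57.0668 Y110.8911 F1523
G1 X156.0250 Y45.7316 F1523
G1 X195.2949 Y14.9205 F1523
G1 X82.5290 Y56.5778 F1523
M5
G00 X139.3549 Y28.2908
M4 S879
G1 X150.6951 Y37.5857 F1523
G1 X158.2110 Y39.8800 F1523
G1 X164.0555 Y36.7690 F1523
G1 X170.3815 Y29.8485 F1523
G1 X179.3420 Y20.7138 F1523
M5
G00 X195.5718 Y102.7654
M4 S879
G1 X6.6136 Y28.5101 F1523
M5
G00 X127.3875 Y67.0285
M4 S879
G1 X147.3886 Y67.0285 F1523
G1 X147.3886 Y7.4618 F1523
G1 X127.3875 Y7.4618 F1523
G1 X127.3875 Y67.0285 F1523
M5
G00 X0.0000 Y0.0000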